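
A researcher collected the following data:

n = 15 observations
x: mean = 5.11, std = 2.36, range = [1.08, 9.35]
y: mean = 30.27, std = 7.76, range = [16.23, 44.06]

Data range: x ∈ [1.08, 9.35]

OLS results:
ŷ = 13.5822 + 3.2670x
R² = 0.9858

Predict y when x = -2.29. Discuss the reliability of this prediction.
ŷ = 6.1008, but this is extrapolation (below the data range [1.08, 9.35]) and may be unreliable.

Prediction calculation:
ŷ = 13.5822 + 3.2670 × (-2.29)
ŷ = 6.1008

Reliability:
- Data range: x ∈ [1.08, 9.35]
- Prediction point: x = -2.29 is 3.37 units below the observed range → this is EXTRAPOLATION, not interpolation

Why that matters here:
- There are no observations near this x to validate the fitted line there
- R² describes fit only over the sampled x values; it says nothing about behaviour beyond them

The R² = 0.9858 only validates the fit within [1.08, 9.35]; treat ŷ = 6.1008 with caution.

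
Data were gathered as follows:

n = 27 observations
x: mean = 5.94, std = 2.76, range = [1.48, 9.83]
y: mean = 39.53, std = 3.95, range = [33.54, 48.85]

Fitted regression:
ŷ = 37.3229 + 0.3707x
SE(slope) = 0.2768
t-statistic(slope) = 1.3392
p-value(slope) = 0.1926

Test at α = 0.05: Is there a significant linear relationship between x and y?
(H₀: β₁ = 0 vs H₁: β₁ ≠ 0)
p-value = 0.1926 ≥ α = 0.05, so we fail to reject H₀. The relationship is not significant.

Hypothesis test for the slope coefficient:

H₀: β₁ = 0 (no linear relationship)
H₁: β₁ ≠ 0 (linear relationship exists)

Test statistic: t = β̂₁ / SE(β̂₁) = 0.3707 / 0.2768 = 1.3392

The p-value (0.1926) is the probability, under H₀, of a t-statistic at least as extreme as |t| = 1.3392 (two-sided, df = n − 2 = 25).

Decision rule: reject H₀ if p-value < α.
p-value = 0.1926 ≥ α = 0.05 → fail to reject H₀.

Conclusion: the linear association between x and y is not significant at the 5% level.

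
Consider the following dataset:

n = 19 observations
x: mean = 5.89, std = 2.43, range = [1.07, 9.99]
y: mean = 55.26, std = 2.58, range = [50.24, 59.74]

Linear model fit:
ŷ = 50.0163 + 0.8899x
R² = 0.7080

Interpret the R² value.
R² = 0.7080 means 70.80% of the variation in y is explained by the linear relationship with x. This indicates a strong fit.

R² = 1 − SS_res/SS_tot compares the residual scatter to the total scatter of y about its mean.

Here R² = 0.7080:
- Explained: 70.80% of the variation in y
- Unexplained (residual): 100% − 70.80% = 29.20%
- Rule of thumb (below 0.3 weak; 0.3 to below 0.7 moderate; 0.7 and above strong) → strong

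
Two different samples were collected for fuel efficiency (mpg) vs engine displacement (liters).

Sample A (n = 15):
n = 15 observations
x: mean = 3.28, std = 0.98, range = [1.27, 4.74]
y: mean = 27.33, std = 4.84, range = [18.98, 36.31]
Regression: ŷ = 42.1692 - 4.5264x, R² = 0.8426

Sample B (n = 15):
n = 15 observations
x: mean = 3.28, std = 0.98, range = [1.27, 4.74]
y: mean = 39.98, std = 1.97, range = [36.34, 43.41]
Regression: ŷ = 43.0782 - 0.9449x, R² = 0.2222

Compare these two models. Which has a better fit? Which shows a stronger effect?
Model A has the better fit (R² = 0.8426 vs 0.2222). Model A shows the stronger effect (|β₁| = 4.5264 vs 0.9449).

Model Comparison:

Fit — compare R²:
- Model A: R² = 0.8426 → 84.26% of variance in fuel efficiency explained
- Model B: R² = 0.2222 → 22.22% of variance in fuel efficiency explained
- 0.8426 > 0.2222 → Model A has the better fit

Effect size (slope magnitude):
- Model A: β₁ = -4.5264 → predicted fuel efficiency falls 4.5264 mpg per additional liter of engine displacement
- Model B: β₁ = -0.9449 → predicted fuel efficiency falls 0.9449 mpg per additional liter of engine displacement
- |-4.5264| > |-0.9449| → Model A shows the stronger marginal effect

Notes:
- R² measures how tightly points cluster around the line; β₁ measures how steep the line is — they answer different questions.
- A better fit (higher R²) doesn't necessarily mean a more important relationship.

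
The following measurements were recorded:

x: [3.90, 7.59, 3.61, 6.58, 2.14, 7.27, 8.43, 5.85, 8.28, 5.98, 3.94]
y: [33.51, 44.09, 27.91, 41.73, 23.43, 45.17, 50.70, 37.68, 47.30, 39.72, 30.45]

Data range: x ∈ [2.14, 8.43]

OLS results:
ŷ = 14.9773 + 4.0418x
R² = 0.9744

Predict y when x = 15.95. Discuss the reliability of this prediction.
ŷ = 79.4440 (extrapolation — x = 15.95 lies outside [2.14, 8.43], so reliability is low).

Prediction calculation:
ŷ = 14.9773 + 4.0418 × 15.95
ŷ = 79.4440

Reliability:
- Data range: x ∈ [2.14, 8.43]
- Prediction point: x = 15.95 is 7.52 units above the observed range → this is EXTRAPOLATION, not interpolation

Why that matters here:
- R² describes fit only over the sampled x values; it says nothing about behaviour beyond them
- There are no observations near this x to validate the fitted line there

Report the number if required, but flag clearly that it is an extrapolation.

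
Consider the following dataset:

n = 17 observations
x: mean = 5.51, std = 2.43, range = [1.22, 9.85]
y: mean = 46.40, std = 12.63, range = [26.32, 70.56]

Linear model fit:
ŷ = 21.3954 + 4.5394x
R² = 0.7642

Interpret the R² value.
The model explains 76.42% of the variance in y (R² = 0.7642), leaving 23.58% unexplained; the fit is strong.

The coefficient of determination R² is the fraction of the total variation in y that the fitted line accounts for.

Here R² = 0.7642:
- Explained: 76.42% of the variation in y
- Unexplained (residual): 100% − 76.42% = 23.58%
- Rule of thumb (below 0.3 weak; 0.3 to below 0.7 moderate; 0.7 and above strong) → strong

Calculation: R² = 1 − (SS_res / SS_tot), where SS_res is the sum of squared residuals and SS_tot the total sum of squares.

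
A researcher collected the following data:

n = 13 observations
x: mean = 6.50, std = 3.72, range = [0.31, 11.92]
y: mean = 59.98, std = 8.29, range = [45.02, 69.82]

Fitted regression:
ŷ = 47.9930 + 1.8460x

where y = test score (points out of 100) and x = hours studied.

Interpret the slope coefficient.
An increase of one hour in study time is associated with a 1.8460 points increase in predicted test score.

The slope coefficient β₁ = 1.8460 represents the marginal effect of study time on test score.

Interpretation:
- Study time up by 1 hour → predicted test score increases by 1.8460 points
- This is a linear approximation: the same per-unit change is assumed across the whole observed x range

The intercept β₀ = 47.9930 is the predicted test score when study time = 0.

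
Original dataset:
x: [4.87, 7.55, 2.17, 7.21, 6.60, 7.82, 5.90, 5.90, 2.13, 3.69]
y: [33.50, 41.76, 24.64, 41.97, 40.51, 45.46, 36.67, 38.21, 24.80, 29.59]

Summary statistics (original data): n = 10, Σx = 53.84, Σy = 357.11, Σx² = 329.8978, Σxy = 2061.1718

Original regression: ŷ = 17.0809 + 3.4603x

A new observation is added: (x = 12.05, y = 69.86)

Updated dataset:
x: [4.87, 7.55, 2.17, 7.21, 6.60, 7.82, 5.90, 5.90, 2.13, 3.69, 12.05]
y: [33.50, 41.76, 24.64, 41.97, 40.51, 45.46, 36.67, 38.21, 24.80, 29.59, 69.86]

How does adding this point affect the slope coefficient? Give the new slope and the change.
New slope β₁ = 4.2954 versus 3.4603 before: a change of +0.8351 (+24.1%).

The new point has HIGH LEVERAGE: x = 12.05 is far from the original mean x̄ = 53.84/10 ≈ 5.38 (original range [2.13, 7.82]).

Step 1: Update the sums with the new point (n goes from 10 to 11)
Σx  = 53.84 + 12.05 = 65.89
Σy  = 357.11 + 69.86 = 426.97
Σx² = 329.8978 + 12.05² = 329.8978 + 145.2025 = 475.1003
Σxy = 2061.1718 + 12.05×69.86 = 2061.1718 + 841.8130 = 2902.9848

Step 2: Recompute the slope with b₁ = (nΣxy − ΣxΣy) / (nΣx² − (Σx)²)
Numerator   = 11×2902.9848 − 65.89×426.97 = 31932.8328 − 28133.0533 = 3799.7795
Denominator = 11×475.1003 − 65.89² = 5226.1033 − 4341.4921 = 884.6112
b₁(new) = 3799.7795 / 884.6112 = 4.2954

(Same formula on the original sums: (10×2061.1718 − 53.84×357.11) / (10×329.8978 − 53.84²) = 1384.9156 / 400.2324 = 3.4603, matching the given fit.)

Step 3: Change in slope
Δβ₁ = 4.2954 − 3.4603 = +0.8351
Relative change = +0.8351 / 3.4603 × 100% = +24.1%
→ the slope increases when the point is added.

Because the point sits above the extension of the original line at a high-leverage x, it tilts the fit up.
In practice: refit with and without it and report both if conclusions differ; check such a point for data-entry or measurement error.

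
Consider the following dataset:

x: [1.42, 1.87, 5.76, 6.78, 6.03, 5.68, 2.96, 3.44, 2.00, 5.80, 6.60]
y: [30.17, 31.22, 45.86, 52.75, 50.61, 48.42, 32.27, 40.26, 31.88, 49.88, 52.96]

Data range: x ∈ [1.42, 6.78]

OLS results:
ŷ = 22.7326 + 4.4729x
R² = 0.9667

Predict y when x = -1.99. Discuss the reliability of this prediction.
The equation gives ŷ = 13.8315; however x = -1.99 is 3.41 units below the observed range, so this extrapolated value should not be trusted.

Prediction calculation:
ŷ = 22.7326 + 4.4729 × (-1.99)
ŷ = 13.8315

Reliability:
- Data range: x ∈ [1.42, 6.78]
- Prediction point: x = -1.99 is 3.41 units below the observed range → this is EXTRAPOLATION, not interpolation

Why that matters here:
- The standard error of prediction grows with (x − x̄)², and x = -1.99 is far from x̄ = 4.39
- Real relationships often flatten, saturate, or turn nonlinear at extremes

Report the number if required, but flag clearly that it is an extrapolation.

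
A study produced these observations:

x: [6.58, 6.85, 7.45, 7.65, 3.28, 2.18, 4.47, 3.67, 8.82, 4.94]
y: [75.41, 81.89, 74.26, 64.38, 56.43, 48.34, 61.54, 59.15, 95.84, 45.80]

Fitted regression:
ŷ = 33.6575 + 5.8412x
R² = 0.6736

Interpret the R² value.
The model explains 67.36% of the variance in y (R² = 0.6736), leaving 32.64% unexplained; the fit is moderate.

The coefficient of determination R² is the fraction of the total variation in y that the fitted line accounts for.

Here R² = 0.6736:
- Explained: 67.36% of the variation in y
- Unexplained (residual): 100% − 67.36% = 32.64%
- Rule of thumb (below 0.3 weak; 0.3 to below 0.7 moderate; 0.7 and above strong) → moderate

Equivalently, for simple linear regression R² = r², so |r| = √0.6736 ≈ 0.8207.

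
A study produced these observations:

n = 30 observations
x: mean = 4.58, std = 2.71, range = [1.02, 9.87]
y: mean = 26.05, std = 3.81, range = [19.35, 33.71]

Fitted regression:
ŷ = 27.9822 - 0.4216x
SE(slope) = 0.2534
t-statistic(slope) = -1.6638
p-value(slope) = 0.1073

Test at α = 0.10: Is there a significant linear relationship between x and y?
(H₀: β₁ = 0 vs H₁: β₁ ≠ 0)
Fail to reject H₀: p-value = 0.1073 ≥ α = 0.10. The linear relationship is not significant at the 10% level.

Hypothesis test for the slope coefficient:

H₀: β₁ = 0 (no linear relationship)
H₁: β₁ ≠ 0 (linear relationship exists)

Test statistic: t = β̂₁ / SE(β̂₁) = -0.4216 / 0.2534 = -1.6638

With df = 28, the two-sided p-value for |t| = 1.6638 is 0.1073.

Decision rule: reject H₀ if p-value < α.
p-value = 0.1073 ≥ α = 0.10 → fail to reject H₀.

At α = 0.10 the data do not provide convincing evidence of a nonzero slope.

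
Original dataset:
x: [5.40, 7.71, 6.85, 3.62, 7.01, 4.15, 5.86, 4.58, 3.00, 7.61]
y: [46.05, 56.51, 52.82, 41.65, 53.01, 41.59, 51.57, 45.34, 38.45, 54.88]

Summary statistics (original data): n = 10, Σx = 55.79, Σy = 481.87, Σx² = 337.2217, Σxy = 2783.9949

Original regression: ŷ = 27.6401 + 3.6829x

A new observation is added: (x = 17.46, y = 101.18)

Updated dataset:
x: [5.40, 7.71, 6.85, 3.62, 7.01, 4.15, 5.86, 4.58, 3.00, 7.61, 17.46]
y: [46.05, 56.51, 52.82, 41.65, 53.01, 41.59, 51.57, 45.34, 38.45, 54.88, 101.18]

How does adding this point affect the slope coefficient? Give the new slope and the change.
Adding the point moves β₁ from 3.6829 to 4.3295, i.e. it increases by 0.6466 (+17.6%).

The new point has HIGH LEVERAGE: x = 17.46 is far from the original mean x̄ = 55.79/10 ≈ 5.58 (original range [3.00, 7.71]).

Step 1: Update the sums with the new point (n goes from 10 to 11)
Σx  = 55.79 + 17.46 = 73.25
Σy  = 481.87 + 101.18 = 583.05
Σx² = 337.2217 + 17.46² = 337.2217 + 304.8516 = 642.0733
Σxy = 2783.9949 + 17.46×101.18 = 2783.9949 + 1766.6028 = 4550.5977

Step 2: Recompute the slope with b₁ = (nΣxy − ΣxΣy) / (nΣx² − (Σx)²)
Numerator   = 11×4550.5977 − 73.25×583.05 = 50056.5747 − 42708.4125 = 7348.1622
Denominator = 11×642.0733 − 73.25² = 7062.8063 − 5365.5625 = 1697.2438
b₁(new) = 7348.1622 / 1697.2438 = 4.3295

(Same formula on the original sums: (10×2783.9949 − 55.79×481.87) / (10×337.2217 − 55.79²) = 956.4217 / 259.6929 = 3.6829, matching the given fit.)

Step 3: Change in slope
Δβ₁ = 4.3295 − 3.6829 = +0.6466
Relative change = +0.6466 / 3.6829 × 100% = +17.6%
→ the slope increases when the point is added.

Because the point sits above the extension of the original line at a high-leverage x, it tilts the fit up.
In practice: check such a point for data-entry or measurement error.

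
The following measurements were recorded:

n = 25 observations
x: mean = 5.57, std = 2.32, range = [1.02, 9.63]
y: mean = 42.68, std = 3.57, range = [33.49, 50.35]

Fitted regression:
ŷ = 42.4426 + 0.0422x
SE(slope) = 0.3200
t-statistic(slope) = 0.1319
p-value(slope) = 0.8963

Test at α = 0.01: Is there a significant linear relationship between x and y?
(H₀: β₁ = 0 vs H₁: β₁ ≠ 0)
Since p-value = 0.8963 ≥ α = 0.01, fail to reject H₀ — the slope is not significantly different from 0.

Hypothesis test for the slope coefficient:

H₀: β₁ = 0 (no linear relationship)
H₁: β₁ ≠ 0 (linear relationship exists)

Test statistic: t = β̂₁ / SE(β̂₁) = 0.0422 / 0.3200 = 0.1319

With df = 23, the two-sided p-value for |t| = 0.1319 is 0.8963.

Decision rule: reject H₀ if p-value < α.
p-value = 0.8963 ≥ α = 0.01 → fail to reject H₀.

Conclusion: the linear association between x and y is not significant at the 1% level.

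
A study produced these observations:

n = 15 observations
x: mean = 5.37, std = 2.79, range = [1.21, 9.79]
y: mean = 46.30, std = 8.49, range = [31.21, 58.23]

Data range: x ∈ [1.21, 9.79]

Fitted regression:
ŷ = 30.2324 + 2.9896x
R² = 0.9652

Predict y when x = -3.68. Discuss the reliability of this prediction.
ŷ = 19.2307 (extrapolation — x = -3.68 lies outside [1.21, 9.79], so reliability is low).

Prediction calculation:
ŷ = 30.2324 + 2.9896 × (-3.68)
ŷ = 19.2307

Reliability:
- Data range: x ∈ [1.21, 9.79]
- Prediction point: x = -3.68 is 4.89 units below the observed range → this is EXTRAPOLATION, not interpolation

Why that matters here:
- R² describes fit only over the sampled x values; it says nothing about behaviour beyond them
- Real relationships often flatten, saturate, or turn nonlinear at extremes
- The standard error of prediction grows with (x − x̄)², and x = -3.68 is far from x̄ = 5.37

A defensible statement: 'if the linear trend continued to x = -3.68, y would be about 19.2307' — the premise is untested.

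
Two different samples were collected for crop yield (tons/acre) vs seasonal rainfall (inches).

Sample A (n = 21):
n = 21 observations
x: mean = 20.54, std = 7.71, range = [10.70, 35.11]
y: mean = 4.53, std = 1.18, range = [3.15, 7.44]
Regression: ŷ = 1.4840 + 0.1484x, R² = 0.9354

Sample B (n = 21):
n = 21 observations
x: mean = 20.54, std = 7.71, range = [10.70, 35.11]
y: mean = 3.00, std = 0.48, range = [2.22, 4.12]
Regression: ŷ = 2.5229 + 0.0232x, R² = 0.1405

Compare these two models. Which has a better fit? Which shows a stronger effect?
Model A has the better fit (R² = 0.9354 vs 0.1405). Model A shows the stronger effect (|β₁| = 0.1484 vs 0.0232).

Model Comparison:

Which explains more variance? (R²)
- Model A: R² = 0.9354 → 93.54% of variance in crop yield explained
- Model B: R² = 0.1405 → 14.05% of variance in crop yield explained
- 0.9354 > 0.1405 → Model A has the better fit

Effect size (slope magnitude):
- Model A: β₁ = 0.1484 → predicted crop yield rises 0.1484 tons/acre per additional inch of rainfall
- Model B: β₁ = 0.0232 → predicted crop yield rises 0.0232 tons/acre per additional inch of rainfall
- |0.1484| > |0.0232| → Model A shows the stronger marginal effect

Notes:
- A better fit (higher R²) doesn't necessarily mean a more important relationship.
- A steeper slope doesn't make a better model if the scatter around the line is large.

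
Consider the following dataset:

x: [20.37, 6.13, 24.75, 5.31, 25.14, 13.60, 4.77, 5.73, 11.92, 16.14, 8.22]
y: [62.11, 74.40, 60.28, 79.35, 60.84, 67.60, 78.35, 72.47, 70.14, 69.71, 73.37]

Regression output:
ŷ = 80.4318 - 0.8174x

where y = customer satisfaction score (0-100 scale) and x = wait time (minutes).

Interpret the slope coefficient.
For each additional minute of wait time, predicted satisfaction score decreases by approximately 0.8174 points.

The slope coefficient β₁ = -0.8174 represents the marginal effect of wait time on satisfaction score.

Interpretation:
- Wait time up by 1 minute → predicted satisfaction score decreases by 0.8174 points
- The effect is assumed constant over the observed range of x (linearity)
- The sign (−) gives the direction; the magnitude 0.8174 gives the size of the effect per minute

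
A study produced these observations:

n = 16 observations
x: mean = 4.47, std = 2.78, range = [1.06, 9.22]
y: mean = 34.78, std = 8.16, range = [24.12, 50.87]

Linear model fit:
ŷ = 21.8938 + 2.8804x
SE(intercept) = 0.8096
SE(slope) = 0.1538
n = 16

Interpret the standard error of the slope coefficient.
SE(β̂₁) = 0.1538 is the estimated standard deviation of the slope estimate across repeated samples; relative to β̂₁ = 2.8804 that is 5.3%, a precise estimate.

SE(β̂₁) = 0.1538 says: if we drew many samples of n = 16 from the same population and refit each time, the fitted slopes would scatter with a standard deviation of roughly 0.1538 around the true β₁.

Relative precision:
- SE / |β̂₁| = 0.1538 / 2.8804 = 5.3%
- Rule of thumb (under 20%: precise; 20% to under 50%: moderately precise; 50% or more: imprecise) → precise

Link to interval estimation: a confidence interval for β₁ is β̂₁ ± t* × 0.1538, so SE sets the half-width per unit of t*.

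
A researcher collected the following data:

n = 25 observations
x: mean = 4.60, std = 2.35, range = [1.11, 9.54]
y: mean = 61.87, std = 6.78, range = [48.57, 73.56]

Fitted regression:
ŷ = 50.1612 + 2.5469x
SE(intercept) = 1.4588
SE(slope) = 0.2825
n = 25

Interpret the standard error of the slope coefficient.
SE(slope) = 0.2825 measures the uncertainty in the estimated slope. The coefficient is estimated precisely (SE/|β̂₁| = 11.1%).

What SE measures:
- The standard error quantifies the sampling variability of the coefficient estimate
- It is the estimated standard deviation of β̂₁ across hypothetical repeated samples of the same size
- Smaller SE → more precise estimate

Relative precision:
- SE / |β̂₁| = 0.2825 / 2.5469 = 11.1%
- Rule of thumb (under 20%: precise; 20% to under 50%: moderately precise; 50% or more: imprecise) → precise

Link to the t-test: t = β̂₁ / SE(β̂₁) = 2.5469 / 0.2825 = 9.0156, the statistic for H₀: β₁ = 0.

What drives SE(β̂₁): more residual scatter → larger SE.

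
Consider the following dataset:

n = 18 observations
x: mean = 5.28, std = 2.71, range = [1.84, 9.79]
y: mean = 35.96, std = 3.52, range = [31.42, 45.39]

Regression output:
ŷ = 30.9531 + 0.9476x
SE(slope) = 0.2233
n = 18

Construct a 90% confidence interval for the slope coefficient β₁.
The 90% CI for β₁ is (0.5577, 1.3375)

Confidence interval for the slope:

The 90% CI for β₁ is: β̂₁ ± t*(α/2, n-2) × SE(β̂₁)

Step 1: Find critical t-value
- Confidence level = 0.9
- Degrees of freedom = n - 2 = 18 - 2 = 16
- t*(α/2, 16) = 1.7459

Step 2: Calculate margin of error
Margin = 1.7459 × 0.2233 = 0.3899

Step 3: Construct interval
CI = 0.9476 ± 0.3899
CI = (0.5577, 1.3375)

Interpretation: each one-unit increase in x is associated with a change in mean y of between 0.5577 and 1.3375, with 90% confidence.
Since 0 is outside the interval, a two-sided test at α = 0.10 would reject H₀: β₁ = 0.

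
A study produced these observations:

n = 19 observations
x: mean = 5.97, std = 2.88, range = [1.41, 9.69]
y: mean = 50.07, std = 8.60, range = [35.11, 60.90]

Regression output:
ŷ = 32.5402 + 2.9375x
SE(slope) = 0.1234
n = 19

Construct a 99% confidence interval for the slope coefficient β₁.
The 99% CI for β₁ is (2.5799, 3.2951)

Confidence interval for the slope:

The 99% CI for β₁ is: β̂₁ ± t*(α/2, n-2) × SE(β̂₁)

Step 1: Find critical t-value
- Confidence level = 0.99
- Degrees of freedom = n - 2 = 19 - 2 = 17
- t*(α/2, 17) = 2.8982

Step 2: Calculate margin of error
Margin = 2.8982 × 0.1234 = 0.3576

Step 3: Construct interval
CI = 2.9375 ± 0.3576
CI = (2.5799, 3.2951)

Interpretation: We are 99% confident that the true slope β₁ lies between 2.5799 and 3.2951.
The interval does not include 0, suggesting a significant linear relationship.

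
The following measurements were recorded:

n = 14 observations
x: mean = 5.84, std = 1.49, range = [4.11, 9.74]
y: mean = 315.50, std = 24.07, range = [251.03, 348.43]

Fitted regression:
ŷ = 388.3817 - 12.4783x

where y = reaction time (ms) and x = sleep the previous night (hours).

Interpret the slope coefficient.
For each additional hour of sleep, predicted reaction time decreases by approximately 12.4783 ms.

The slope β₁ = -12.4783 gives the rate at which the fitted reaction time changes with sleep.

Interpretation:
- Sleep up by 1 hour → predicted reaction time decreases by 12.4783 ms
- This is a linear approximation: the same per-unit change is assumed across the whole observed x range
- The slope describes association in these data, not necessarily a causal effect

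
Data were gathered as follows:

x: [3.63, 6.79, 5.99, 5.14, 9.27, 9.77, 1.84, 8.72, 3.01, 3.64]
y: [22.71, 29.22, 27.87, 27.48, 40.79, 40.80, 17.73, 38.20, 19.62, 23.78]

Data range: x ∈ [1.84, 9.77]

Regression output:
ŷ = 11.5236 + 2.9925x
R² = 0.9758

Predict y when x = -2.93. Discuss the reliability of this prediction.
The equation gives ŷ = 2.7556; however x = -2.93 is 4.77 units below the observed range, so this extrapolated value should not be trusted.

Prediction calculation:
ŷ = 11.5236 + 2.9925 × (-2.93)
ŷ = 2.7556

Reliability:
- Data range: x ∈ [1.84, 9.77]
- Prediction point: x = -2.93 is 4.77 units below the observed range → this is EXTRAPOLATION, not interpolation

Why that matters here:
- Real relationships often flatten, saturate, or turn nonlinear at extremes
- The standard error of prediction grows with (x − x̄)², and x = -2.93 is far from x̄ = 5.78

A defensible statement: 'if the linear trend continued to x = -2.93, y would be about 2.7556' — the premise is untested.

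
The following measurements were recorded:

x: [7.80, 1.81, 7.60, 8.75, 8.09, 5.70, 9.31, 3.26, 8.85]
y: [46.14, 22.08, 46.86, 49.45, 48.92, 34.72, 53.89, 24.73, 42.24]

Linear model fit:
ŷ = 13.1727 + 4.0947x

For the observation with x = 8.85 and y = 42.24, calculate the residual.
Residual = -7.1708

The residual is the difference between the actual value and the predicted value:

Residual = y - ŷ

Step 1: Calculate predicted value
ŷ = 13.1727 + 4.0947 × 8.85
ŷ = 49.4108

Step 2: Calculate residual
Residual = 42.24 - 49.4108
Residual = -7.1708

Interpretation: the model overestimates the actual value by 7.1708 at this point (negative residual → observation lies below the fitted line).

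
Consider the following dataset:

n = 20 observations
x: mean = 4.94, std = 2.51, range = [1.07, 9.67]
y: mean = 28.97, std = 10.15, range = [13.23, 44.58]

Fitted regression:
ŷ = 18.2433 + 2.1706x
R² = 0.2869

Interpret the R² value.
About 28.69% of the variability in y is accounted for by the regression on x (R² = 0.2869) — a weak linear fit.

The coefficient of determination R² is the fraction of the total variation in y that the fitted line accounts for.

Here R² = 0.2869:
- Explained: 28.69% of the variation in y
- Unexplained (residual): 100% − 28.69% = 71.31%
- Rule of thumb (below 0.3 weak; 0.3 to below 0.7 moderate; 0.7 and above strong) → weak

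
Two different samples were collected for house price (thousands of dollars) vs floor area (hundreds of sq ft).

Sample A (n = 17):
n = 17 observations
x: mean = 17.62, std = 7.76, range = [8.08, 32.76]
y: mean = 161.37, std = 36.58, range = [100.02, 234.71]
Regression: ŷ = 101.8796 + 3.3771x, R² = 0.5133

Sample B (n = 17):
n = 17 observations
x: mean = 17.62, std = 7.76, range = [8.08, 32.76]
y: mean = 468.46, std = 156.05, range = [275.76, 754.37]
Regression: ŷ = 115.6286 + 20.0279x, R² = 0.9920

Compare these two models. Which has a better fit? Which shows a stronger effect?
Model B has the better fit (R² = 0.9920 vs 0.5133). Model B shows the stronger effect (|β₁| = 20.0279 vs 3.3771).

Model Comparison:

Goodness of fit (R²):
- Model A: R² = 0.5133 → 51.33% of variance in house price explained
- Model B: R² = 0.9920 → 99.20% of variance in house price explained
- 0.9920 > 0.5133 → Model B has the better fit

Which has the larger per-hundred sq ft effect? (|β₁|)
- Model A: β₁ = 3.3771 → predicted house price rises 3.3771 thousand dollars per additional hundred sq ft of floor area
- Model B: β₁ = 20.0279 → predicted house price rises 20.0279 thousand dollars per additional hundred sq ft of floor area
- |3.3771| < |20.0279| → Model B shows the stronger marginal effect

Notes:
- R² measures how tightly points cluster around the line; β₁ measures how steep the line is — they answer different questions.
- A better fit (higher R²) doesn't necessarily mean a more important relationship.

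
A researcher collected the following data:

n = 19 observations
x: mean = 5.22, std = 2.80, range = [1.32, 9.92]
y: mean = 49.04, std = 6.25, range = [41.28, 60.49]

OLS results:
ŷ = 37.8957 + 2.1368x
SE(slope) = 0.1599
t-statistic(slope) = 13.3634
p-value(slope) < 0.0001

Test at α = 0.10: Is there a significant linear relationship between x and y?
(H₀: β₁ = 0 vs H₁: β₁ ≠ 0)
p-value < 0.0001 < α = 0.10, so we reject H₀. The relationship is significant.

Hypothesis test for the slope coefficient:

H₀: β₁ = 0 (no linear relationship)
H₁: β₁ ≠ 0 (linear relationship exists)

Test statistic: t = β̂₁ / SE(β̂₁) = 2.1368 / 0.1599 = 13.3634

With df = 17, the two-sided p-value for |t| = 13.3634 is <0.0001.

Decision rule: reject H₀ if p-value < α.
p-value < 0.0001 < α = 0.10 → reject H₀.

At α = 0.10 the data do provide convincing evidence of a nonzero slope.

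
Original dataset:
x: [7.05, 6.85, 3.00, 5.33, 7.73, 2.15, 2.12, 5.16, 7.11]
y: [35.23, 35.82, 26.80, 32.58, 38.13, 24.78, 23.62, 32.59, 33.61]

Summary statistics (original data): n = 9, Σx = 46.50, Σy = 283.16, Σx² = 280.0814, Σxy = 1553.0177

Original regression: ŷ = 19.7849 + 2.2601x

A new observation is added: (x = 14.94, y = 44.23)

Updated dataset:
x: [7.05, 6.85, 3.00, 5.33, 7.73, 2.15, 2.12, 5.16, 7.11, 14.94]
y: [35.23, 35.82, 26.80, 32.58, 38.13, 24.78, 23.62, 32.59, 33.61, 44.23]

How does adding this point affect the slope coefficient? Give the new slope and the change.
Adding the point moves β₁ from 2.2601 to 1.6084, i.e. it decreases by 0.6517 (-28.8%).

The new point has HIGH LEVERAGE: x = 14.94 is far from the original mean x̄ = 46.50/9 ≈ 5.17 (original range [2.12, 7.73]).

Step 1: Update the sums with the new point (n goes from 9 to 10)
Σx  = 46.50 + 14.94 = 61.44
Σy  = 283.16 + 44.23 = 327.39
Σx² = 280.0814 + 14.94² = 280.0814 + 223.2036 = 503.2850
Σxy = 1553.0177 + 14.94×44.23 = 1553.0177 + 660.7962 = 2213.8139

Step 2: Recompute the slope with b₁ = (nΣxy − ΣxΣy) / (nΣx² − (Σx)²)
Numerator   = 10×2213.8139 − 61.44×327.39 = 22138.1390 − 20114.8416 = 2023.2974
Denominator = 10×503.2850 − 61.44² = 5032.8500 − 3774.8736 = 1257.9764
b₁(new) = 2023.2974 / 1257.9764 = 1.6084

(Same formula on the original sums: (9×1553.0177 − 46.50×283.16) / (9×280.0814 − 46.50²) = 810.2193 / 358.4826 = 2.2601, matching the given fit.)

Step 3: Change in slope
Δβ₁ = 1.6084 − 2.2601 = -0.6517
Relative change = -0.6517 / 2.2601 × 100% = -28.8%
→ the slope decreases when the point is added.

A high-leverage point only changes the slope if it is off the original line; here y = 44.23 is below the original trend, so the slope decreases.
In practice: examine leverage (hᵢ) and Cook's distance rather than deleting it automatically.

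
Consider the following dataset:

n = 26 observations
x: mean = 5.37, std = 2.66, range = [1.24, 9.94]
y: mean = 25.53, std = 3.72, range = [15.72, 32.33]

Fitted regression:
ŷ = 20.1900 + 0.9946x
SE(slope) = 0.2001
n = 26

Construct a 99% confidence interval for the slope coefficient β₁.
The 99% CI for β₁ is (0.4349, 1.5543)

Confidence interval for the slope:

The 99% CI for β₁ is: β̂₁ ± t*(α/2, n-2) × SE(β̂₁)

Step 1: Find critical t-value
- Confidence level = 0.99
- Degrees of freedom = n - 2 = 26 - 2 = 24
- t*(α/2, 24) = 2.7969

Step 2: Calculate margin of error
Margin = 2.7969 × 0.2001 = 0.5597

Step 3: Construct interval
CI = 0.9946 ± 0.5597
CI = (0.4349, 1.5543)

Interpretation: each one-unit increase in x is associated with a change in mean y of between 0.4349 and 1.5543, with 99% confidence.
Since 0 is outside the interval, a two-sided test at α = 0.01 would reject H₀: β₁ = 0.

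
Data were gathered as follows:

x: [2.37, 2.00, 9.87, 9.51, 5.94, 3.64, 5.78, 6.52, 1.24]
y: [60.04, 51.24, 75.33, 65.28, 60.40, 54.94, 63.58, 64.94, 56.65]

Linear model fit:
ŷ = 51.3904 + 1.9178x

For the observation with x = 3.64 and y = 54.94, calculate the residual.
Residual = -3.4312

The residual is the difference between the actual value and the predicted value:

Residual = y - ŷ

Step 1: Calculate predicted value
ŷ = 51.3904 + 1.9178 × 3.64
ŷ = 58.3712

Step 2: Calculate residual
Residual = 54.94 - 58.3712
Residual = -3.4312

The residual is negative, so the observed y = 54.94 sits below the regression line (the line overestimates it by 3.4312).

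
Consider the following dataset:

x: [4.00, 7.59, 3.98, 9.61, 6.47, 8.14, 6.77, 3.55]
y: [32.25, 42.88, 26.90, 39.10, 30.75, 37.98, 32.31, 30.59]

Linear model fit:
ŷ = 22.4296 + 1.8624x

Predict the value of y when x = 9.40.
ŷ = 39.9362

Plug x = 9.40 into the fitted line:

ŷ = 22.4296 + 1.8624 × 9.40
ŷ = 22.4296 + 17.5066
ŷ = 39.9362

This is the fitted mean response at that x — an individual observation would come with a wider prediction interval.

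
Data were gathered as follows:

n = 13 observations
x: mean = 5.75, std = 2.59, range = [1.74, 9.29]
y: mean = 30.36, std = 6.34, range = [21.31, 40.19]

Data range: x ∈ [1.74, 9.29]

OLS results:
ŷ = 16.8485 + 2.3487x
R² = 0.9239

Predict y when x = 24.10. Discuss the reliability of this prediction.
ŷ = 73.4522, but this is extrapolation (above the data range [1.74, 9.29]) and may be unreliable.

Prediction calculation:
ŷ = 16.8485 + 2.3487 × 24.10
ŷ = 73.4522

Reliability:
- Data range: x ∈ [1.74, 9.29]
- Prediction point: x = 24.10 is 14.81 units above the observed range → this is EXTRAPOLATION, not interpolation

Why that matters here:
- Real relationships often flatten, saturate, or turn nonlinear at extremes
- There are no observations near this x to validate the fitted line there

A defensible statement: 'if the linear trend continued to x = 24.10, y would be about 73.4522' — the premise is untested.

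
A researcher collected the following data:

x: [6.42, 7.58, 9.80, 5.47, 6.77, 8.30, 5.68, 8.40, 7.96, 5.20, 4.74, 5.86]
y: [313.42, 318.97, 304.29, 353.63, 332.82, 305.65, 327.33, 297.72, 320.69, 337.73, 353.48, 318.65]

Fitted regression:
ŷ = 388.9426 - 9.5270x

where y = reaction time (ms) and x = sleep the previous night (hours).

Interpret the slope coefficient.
On average, reaction time is about 9.5270 ms lower for every extra hour of sleep.

The slope β₁ = -9.5270 gives the rate at which the fitted reaction time changes with sleep.

Interpretation:
- Sleep up by 1 hour → predicted reaction time decreases by 9.5270 ms
- This is a linear approximation: the same per-unit change is assumed across the whole observed x range

The intercept β₀ = 388.9426 is the predicted reaction time when sleep = 0; since the smallest observed x is 4.74, this is an extrapolation and mainly anchors the line.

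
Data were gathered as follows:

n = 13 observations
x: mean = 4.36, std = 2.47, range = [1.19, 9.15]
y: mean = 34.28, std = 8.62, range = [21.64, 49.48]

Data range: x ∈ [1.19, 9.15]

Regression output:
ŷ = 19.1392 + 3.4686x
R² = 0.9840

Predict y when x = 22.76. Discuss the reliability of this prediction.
The equation gives ŷ = 98.0845; however x = 22.76 is 13.61 units above the observed range, so this extrapolated value should not be trusted.

Prediction calculation:
ŷ = 19.1392 + 3.4686 × 22.76
ŷ = 98.0845

Reliability:
- Data range: x ∈ [1.19, 9.15]
- Prediction point: x = 22.76 is 13.61 units above the observed range → this is EXTRAPOLATION, not interpolation

Why that matters here:
- The linear relationship may not hold outside the observed range
- There are no observations near this x to validate the fitted line there
- The standard error of prediction grows with (x − x̄)², and x = 22.76 is far from x̄ = 4.36

A defensible statement: 'if the linear trend continued to x = 22.76, y would be about 98.0845' — the premise is untested.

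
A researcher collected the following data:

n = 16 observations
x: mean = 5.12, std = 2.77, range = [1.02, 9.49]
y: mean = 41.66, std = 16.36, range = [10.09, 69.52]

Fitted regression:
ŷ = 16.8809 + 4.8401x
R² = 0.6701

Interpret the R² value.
About 67.01% of the variability in y is accounted for by the regression on x (R² = 0.6701) — a moderate linear fit.

R² = 1 − SS_res/SS_tot compares the residual scatter to the total scatter of y about its mean.

Here R² = 0.6701:
- Explained: 67.01% of the variation in y
- Unexplained (residual): 100% − 67.01% = 32.99%
- Rule of thumb (below 0.3 weak; 0.3 to below 0.7 moderate; 0.7 and above strong) → moderate

Equivalently, for simple linear regression R² = r², so |r| = √0.6701 ≈ 0.8186.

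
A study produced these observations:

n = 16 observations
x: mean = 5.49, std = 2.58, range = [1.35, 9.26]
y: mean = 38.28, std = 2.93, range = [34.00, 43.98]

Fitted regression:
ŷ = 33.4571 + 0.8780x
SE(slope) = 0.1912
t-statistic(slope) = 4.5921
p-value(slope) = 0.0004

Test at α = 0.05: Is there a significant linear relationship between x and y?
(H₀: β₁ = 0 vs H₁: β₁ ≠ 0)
Reject H₀: p-value = 0.0004 < α = 0.05. The linear relationship is significant at the 5% level.

Hypothesis test for the slope coefficient:

H₀: β₁ = 0 (no linear relationship)
H₁: β₁ ≠ 0 (linear relationship exists)

Test statistic: t = β̂₁ / SE(β̂₁) = 0.8780 / 0.1912 = 4.5921

p = 0.0004: how often a slope estimate this far from 0 (in SE units) would arise by chance if β₁ were truly 0.

Decision rule: reject H₀ if p-value < α.
p-value = 0.0004 < α = 0.05 → reject H₀.

At α = 0.05 the data do provide convincing evidence of a nonzero slope.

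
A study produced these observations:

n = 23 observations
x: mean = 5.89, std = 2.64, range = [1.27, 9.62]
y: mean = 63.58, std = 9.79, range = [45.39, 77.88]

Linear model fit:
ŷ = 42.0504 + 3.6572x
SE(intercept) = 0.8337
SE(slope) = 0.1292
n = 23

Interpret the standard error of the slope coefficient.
SE(β̂₁) = 0.1292 is the estimated standard deviation of the slope estimate across repeated samples; relative to β̂₁ = 3.6572 that is 3.5%, a precise estimate.

SE(β̂₁) = 0.1292 says: if we drew many samples of n = 23 from the same population and refit each time, the fitted slopes would scatter with a standard deviation of roughly 0.1292 around the true β₁.

Relative precision:
- SE / |β̂₁| = 0.1292 / 3.6572 = 3.5%
- Rule of thumb (under 20%: precise; 20% to under 50%: moderately precise; 50% or more: imprecise) → precise

Link to interval estimation: a confidence interval for β₁ is β̂₁ ± t* × 0.1292, so SE sets the half-width per unit of t*.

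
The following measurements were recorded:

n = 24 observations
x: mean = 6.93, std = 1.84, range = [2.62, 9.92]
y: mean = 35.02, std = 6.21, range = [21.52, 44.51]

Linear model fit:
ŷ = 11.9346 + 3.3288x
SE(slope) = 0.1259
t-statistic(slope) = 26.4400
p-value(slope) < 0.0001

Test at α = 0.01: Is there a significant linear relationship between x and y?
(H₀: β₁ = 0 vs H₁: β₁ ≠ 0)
Since p-value < 0.0001 < α = 0.01, reject H₀ — the slope is significantly different from 0.

Hypothesis test for the slope coefficient:

H₀: β₁ = 0 (no linear relationship)
H₁: β₁ ≠ 0 (linear relationship exists)

Test statistic: t = β̂₁ / SE(β̂₁) = 3.3288 / 0.1259 = 26.4400

p < 0.0001: how often a slope estimate this far from 0 (in SE units) would arise by chance if β₁ were truly 0.

Decision rule: reject H₀ if p-value < α.
p-value < 0.0001 < α = 0.01 → reject H₀.

There is sufficient evidence at the 1% significance level to conclude that a linear relationship exists between x and y.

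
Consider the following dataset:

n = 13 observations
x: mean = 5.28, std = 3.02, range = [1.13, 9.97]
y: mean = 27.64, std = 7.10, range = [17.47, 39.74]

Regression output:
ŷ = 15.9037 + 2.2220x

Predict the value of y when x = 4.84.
ŷ = 26.6582

x = 4.84 lies inside the observed range [1.13, 9.97], so the fitted equation applies directly:

ŷ = 15.9037 + 2.2220 × 4.84
ŷ = 15.9037 + 10.7545
ŷ = 26.6582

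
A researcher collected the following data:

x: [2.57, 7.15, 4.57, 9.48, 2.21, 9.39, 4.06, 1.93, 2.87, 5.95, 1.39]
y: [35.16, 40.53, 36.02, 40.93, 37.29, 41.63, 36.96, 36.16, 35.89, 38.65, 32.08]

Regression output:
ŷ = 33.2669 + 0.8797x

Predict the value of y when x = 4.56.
ŷ = 37.2783

Plug x = 4.56 into the fitted line:

ŷ = 33.2669 + 0.8797 × 4.56
ŷ = 33.2669 + 4.0114
ŷ = 37.2783

This is the fitted mean response at that x — an individual observation would come with a wider prediction interval.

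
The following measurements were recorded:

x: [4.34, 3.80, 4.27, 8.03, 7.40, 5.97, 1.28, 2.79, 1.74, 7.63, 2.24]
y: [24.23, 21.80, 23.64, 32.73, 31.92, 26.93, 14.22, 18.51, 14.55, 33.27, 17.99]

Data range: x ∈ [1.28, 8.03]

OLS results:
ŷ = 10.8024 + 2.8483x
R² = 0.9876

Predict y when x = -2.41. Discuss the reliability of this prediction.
The equation gives ŷ = 3.9380; however x = -2.41 is 3.69 units below the observed range, so this extrapolated value should not be trusted.

Prediction calculation:
ŷ = 10.8024 + 2.8483 × (-2.41)
ŷ = 3.9380

Reliability:
- Data range: x ∈ [1.28, 8.03]
- Prediction point: x = -2.41 is 3.69 units below the observed range → this is EXTRAPOLATION, not interpolation

Why that matters here:
- Real relationships often flatten, saturate, or turn nonlinear at extremes
- R² describes fit only over the sampled x values; it says nothing about behaviour beyond them

The R² = 0.9876 only validates the fit within [1.28, 8.03]; treat ŷ = 3.9380 with caution.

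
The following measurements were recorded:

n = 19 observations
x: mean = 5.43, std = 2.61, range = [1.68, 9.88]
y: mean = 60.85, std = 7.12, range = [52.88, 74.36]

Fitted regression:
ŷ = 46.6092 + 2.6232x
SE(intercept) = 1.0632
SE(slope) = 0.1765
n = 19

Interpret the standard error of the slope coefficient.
SE(β̂₁) = 0.1765 is the estimated standard deviation of the slope estimate across repeated samples; relative to β̂₁ = 2.6232 that is 6.7%, a precise estimate.

SE(β̂₁) = s / √Sxx, where s is the residual standard deviation and Sxx = Σ(x − x̄)². It is the yardstick for how far β̂₁ = 2.6232 could plausibly be from the true slope.

Relative precision:
- SE / |β̂₁| = 0.1765 / 2.6232 = 6.7%
- Rule of thumb (under 20%: precise; 20% to under 50%: moderately precise; 50% or more: imprecise) → precise

Link to interval estimation: a confidence interval for β₁ is β̂₁ ± t* × 0.1765, so SE sets the half-width per unit of t*.

What drives SE(β̂₁): larger n (here n = 19) → smaller SE; more residual scatter → larger SE; wider spread of x values → smaller SE.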